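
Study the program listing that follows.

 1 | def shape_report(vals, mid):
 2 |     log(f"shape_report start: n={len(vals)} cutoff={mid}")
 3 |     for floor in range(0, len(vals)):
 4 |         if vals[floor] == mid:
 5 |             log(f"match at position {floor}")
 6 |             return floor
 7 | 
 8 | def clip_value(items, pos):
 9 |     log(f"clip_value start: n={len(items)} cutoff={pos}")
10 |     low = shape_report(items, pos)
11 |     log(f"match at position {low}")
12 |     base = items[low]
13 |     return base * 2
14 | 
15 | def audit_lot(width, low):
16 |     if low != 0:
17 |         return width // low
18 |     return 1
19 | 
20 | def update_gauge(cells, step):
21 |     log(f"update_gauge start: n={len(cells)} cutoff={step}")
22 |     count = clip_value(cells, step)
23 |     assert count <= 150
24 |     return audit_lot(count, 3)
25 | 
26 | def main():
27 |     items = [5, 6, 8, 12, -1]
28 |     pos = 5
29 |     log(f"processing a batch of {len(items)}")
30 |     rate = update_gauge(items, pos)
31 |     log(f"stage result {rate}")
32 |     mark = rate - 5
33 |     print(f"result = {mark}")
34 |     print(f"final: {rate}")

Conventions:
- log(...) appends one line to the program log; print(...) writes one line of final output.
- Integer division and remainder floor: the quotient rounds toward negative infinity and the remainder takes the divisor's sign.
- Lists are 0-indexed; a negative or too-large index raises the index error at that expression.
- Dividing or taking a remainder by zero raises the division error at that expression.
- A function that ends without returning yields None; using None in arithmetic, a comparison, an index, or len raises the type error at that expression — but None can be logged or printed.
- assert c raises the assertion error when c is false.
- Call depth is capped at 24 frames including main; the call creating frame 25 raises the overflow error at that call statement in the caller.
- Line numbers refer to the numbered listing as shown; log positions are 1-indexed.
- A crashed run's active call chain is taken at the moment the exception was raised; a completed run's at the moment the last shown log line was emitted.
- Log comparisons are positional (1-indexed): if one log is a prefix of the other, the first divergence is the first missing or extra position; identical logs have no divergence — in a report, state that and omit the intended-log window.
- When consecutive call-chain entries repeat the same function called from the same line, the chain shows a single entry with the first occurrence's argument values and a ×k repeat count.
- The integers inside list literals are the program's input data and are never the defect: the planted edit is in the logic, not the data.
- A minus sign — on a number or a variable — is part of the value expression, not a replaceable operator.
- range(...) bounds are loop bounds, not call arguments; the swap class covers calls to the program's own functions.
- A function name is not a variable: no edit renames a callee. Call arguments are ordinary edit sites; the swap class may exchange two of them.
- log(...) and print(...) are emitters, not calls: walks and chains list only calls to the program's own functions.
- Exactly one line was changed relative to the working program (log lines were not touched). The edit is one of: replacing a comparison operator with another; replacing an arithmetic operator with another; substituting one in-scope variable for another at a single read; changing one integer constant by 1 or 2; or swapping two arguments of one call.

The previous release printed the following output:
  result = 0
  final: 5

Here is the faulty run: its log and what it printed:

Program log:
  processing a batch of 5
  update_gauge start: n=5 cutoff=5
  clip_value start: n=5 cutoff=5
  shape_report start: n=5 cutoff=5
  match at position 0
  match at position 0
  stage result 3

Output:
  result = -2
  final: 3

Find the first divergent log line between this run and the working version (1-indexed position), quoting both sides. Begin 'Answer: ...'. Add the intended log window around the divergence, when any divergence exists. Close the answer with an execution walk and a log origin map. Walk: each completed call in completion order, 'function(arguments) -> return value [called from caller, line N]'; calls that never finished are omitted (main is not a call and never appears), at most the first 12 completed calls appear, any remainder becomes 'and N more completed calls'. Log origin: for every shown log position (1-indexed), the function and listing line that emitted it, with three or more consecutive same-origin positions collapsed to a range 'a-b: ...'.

Answer: position 7 — shown 'stage result 3', intended 'stage result 5'.
Intended log window:
  5: match at position 0
  6: match at position 0
  7: stage result 5
Execution walk:
  shape_report([5, 6, 8, 12, -1], 5) -> 0  [called from clip_value, line 10]
  clip_value([5, 6, 8, 12, -1], 5) -> 10  [called from update_gauge, line 22]
  audit_lot(10, 3) -> 3  [called from update_gauge, line 24]
  update_gauge([5, 6, 8, 12, -1], 5) -> 3  [called from main, line 30]
Log origins:
  1: emitted by main (line 29)
  2: emitted by update_gauge (line 21)
  3: emitted by clip_value (line 9)
  4: emitted by shape_report (line 2)
  5: emitted by shape_report (line 5)
  6: emitted by clip_value (line 11)
  7: emitted by main (line 31)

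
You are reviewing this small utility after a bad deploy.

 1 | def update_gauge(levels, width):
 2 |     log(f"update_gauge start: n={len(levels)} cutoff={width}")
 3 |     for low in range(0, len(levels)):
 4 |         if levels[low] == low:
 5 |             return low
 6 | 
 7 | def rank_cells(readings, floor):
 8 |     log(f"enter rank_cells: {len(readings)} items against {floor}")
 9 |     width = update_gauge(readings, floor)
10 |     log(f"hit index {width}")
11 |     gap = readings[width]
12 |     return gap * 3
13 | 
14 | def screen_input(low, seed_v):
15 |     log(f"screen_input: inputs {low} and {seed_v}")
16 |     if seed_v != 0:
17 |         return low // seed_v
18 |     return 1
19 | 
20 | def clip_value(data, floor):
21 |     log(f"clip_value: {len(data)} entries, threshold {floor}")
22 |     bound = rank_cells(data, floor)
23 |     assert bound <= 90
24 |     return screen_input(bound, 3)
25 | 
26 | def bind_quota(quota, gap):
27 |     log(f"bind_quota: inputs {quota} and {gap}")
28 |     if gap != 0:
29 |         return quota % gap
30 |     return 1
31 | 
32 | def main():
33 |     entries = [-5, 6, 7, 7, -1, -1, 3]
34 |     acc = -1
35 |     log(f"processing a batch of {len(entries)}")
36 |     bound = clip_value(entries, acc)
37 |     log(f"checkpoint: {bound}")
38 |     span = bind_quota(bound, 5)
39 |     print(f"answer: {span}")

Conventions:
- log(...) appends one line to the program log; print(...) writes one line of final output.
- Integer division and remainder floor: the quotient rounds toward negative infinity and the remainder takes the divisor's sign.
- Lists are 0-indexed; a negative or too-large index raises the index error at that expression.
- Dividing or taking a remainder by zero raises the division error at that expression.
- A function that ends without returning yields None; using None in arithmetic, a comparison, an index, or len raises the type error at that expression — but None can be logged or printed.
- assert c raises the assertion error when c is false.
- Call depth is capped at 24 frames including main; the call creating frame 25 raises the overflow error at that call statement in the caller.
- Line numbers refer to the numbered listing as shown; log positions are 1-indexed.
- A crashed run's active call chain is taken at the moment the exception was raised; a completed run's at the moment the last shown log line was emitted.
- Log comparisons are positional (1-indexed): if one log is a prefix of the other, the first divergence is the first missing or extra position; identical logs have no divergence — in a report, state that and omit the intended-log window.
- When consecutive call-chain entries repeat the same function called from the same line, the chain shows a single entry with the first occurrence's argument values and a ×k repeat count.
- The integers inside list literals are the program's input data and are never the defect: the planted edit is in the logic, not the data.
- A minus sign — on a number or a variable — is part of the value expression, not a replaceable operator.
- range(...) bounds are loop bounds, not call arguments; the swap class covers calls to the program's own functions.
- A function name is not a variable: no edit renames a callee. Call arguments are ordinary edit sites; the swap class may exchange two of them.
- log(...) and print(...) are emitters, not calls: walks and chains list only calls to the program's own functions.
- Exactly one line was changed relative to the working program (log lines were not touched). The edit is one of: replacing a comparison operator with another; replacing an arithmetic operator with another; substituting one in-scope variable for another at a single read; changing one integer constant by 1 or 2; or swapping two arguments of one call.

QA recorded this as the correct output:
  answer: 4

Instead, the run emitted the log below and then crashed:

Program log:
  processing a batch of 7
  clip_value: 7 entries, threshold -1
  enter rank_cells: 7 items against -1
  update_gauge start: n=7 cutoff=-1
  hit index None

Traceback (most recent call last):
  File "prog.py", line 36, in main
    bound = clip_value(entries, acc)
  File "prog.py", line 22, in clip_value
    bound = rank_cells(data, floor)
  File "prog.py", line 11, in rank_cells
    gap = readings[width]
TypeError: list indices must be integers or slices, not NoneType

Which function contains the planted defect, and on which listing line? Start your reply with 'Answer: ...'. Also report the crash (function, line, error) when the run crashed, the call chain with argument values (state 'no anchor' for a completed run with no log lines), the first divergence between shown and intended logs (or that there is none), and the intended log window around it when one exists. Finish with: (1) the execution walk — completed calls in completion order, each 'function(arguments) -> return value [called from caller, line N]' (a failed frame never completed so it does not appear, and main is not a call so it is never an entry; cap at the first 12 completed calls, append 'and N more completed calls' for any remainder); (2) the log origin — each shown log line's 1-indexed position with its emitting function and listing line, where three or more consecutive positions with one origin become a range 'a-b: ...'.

Answer: the defect is in update_gauge at line 4.
Key observation: Position 5 is the first bad log line: 'hit index None' should read 'hit index 4'.
Crash: rank_cells, line 11, TypeError.
Call chain: main -> clip_value([-5, 6, 7, 7, -1, -1, 3], -1) (called at line 36) -> rank_cells([-5, 6, 7, 7, -1, -1, 3], -1) (called at line 22).
First divergence: position 5 — shown 'hit index None', intended 'hit index 4'.
Intended log window:
  3: enter rank_cells: 7 items against -1
  4: update_gauge start: n=7 cutoff=-1
  5: hit index 4
  6: screen_input: inputs -3 and 3
Execution walk:
  update_gauge([-5, 6, 7, 7, -1, -1, 3], -1) -> None  [called from rank_cells, line 9]
Log origins:
  1: emitted by main (line 35)
  2: emitted by clip_value (line 21)
  3: emitted by rank_cells (line 8)
  4: emitted by update_gauge (line 2)
  5: emitted by rank_cells (line 10)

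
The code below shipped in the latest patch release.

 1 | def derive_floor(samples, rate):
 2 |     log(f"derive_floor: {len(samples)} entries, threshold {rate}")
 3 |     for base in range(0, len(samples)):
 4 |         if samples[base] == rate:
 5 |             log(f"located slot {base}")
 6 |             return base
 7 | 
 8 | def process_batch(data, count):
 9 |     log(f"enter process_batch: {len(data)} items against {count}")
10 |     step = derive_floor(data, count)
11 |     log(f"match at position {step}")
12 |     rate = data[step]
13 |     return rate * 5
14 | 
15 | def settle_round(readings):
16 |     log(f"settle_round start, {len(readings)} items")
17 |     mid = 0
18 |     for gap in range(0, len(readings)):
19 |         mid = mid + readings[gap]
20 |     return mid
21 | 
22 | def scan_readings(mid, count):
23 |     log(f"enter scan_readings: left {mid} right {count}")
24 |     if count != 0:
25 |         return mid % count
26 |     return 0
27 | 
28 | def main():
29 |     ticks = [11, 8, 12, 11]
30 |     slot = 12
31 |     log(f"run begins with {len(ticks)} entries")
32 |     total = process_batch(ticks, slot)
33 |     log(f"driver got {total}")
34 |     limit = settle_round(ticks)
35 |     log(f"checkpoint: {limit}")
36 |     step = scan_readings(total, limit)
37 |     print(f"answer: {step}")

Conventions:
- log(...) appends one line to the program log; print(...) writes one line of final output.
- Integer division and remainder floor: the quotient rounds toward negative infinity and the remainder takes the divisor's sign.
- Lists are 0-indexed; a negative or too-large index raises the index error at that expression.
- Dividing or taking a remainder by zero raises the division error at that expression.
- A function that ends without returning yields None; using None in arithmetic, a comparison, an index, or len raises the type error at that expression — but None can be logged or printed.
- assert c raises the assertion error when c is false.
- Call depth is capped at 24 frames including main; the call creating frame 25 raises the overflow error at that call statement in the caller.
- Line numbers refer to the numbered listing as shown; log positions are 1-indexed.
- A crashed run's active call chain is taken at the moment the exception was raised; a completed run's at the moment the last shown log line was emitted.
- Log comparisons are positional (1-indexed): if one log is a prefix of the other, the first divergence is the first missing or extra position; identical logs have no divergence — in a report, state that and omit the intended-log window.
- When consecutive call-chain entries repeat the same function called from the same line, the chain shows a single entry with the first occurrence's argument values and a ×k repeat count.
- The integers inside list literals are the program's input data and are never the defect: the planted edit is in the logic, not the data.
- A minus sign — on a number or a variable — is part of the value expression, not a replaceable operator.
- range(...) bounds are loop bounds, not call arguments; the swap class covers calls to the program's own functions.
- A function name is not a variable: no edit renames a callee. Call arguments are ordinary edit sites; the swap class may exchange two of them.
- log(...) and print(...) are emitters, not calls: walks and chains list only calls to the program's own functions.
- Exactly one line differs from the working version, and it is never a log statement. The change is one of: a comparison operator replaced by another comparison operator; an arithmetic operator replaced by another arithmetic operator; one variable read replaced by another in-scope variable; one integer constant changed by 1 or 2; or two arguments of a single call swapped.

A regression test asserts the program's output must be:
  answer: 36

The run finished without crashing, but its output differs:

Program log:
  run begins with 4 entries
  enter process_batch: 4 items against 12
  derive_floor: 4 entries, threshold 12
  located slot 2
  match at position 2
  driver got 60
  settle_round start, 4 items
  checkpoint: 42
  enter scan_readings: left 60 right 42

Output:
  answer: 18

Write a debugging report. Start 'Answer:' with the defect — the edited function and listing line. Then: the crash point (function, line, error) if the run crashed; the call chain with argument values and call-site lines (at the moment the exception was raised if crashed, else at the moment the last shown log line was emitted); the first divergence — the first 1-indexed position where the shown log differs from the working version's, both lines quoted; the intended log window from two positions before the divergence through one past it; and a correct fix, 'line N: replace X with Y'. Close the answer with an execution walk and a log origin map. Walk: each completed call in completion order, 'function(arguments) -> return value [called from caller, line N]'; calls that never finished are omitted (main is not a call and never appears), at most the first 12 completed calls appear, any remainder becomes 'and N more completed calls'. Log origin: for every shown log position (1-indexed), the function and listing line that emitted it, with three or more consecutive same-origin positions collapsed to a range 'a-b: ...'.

Answer: the defect is in process_batch at line 13.
The tell: The log first diverges at position 6: the faulty run prints 'driver got 60' where the working version prints 'driver got 36'.
Call chain: main -> scan_readings(60, 42) (called at line 36).
First divergence: position 6 — shown 'driver got 60', intended 'driver got 36'.
Intended log window:
  4: located slot 2
  5: match at position 2
  6: driver got 36
  7: settle_round start, 4 items
Execution walk:
  derive_floor([11, 8, 12, 11], 12) -> 2  [called from process_batch, line 10]
  process_batch([11, 8, 12, 11], 12) -> 60  [called from main, line 32]
  settle_round([11, 8, 12, 11]) -> 42  [called from main, line 34]
  scan_readings(60, 42) -> 18  [called from main, line 36]
Log origin:
  1: emitted by main (line 31)
  2: emitted by process_batch (line 9)
  3: emitted by derive_floor (line 2)
  4: emitted by derive_floor (line 5)
  5: emitted by process_batch (line 11)
  6: emitted by main (line 33)
  7: emitted by settle_round (line 16)
  8: emitted by main (line 35)
  9: emitted by scan_readings (line 23)
A correct fix: line 13: replace `5` with `3`.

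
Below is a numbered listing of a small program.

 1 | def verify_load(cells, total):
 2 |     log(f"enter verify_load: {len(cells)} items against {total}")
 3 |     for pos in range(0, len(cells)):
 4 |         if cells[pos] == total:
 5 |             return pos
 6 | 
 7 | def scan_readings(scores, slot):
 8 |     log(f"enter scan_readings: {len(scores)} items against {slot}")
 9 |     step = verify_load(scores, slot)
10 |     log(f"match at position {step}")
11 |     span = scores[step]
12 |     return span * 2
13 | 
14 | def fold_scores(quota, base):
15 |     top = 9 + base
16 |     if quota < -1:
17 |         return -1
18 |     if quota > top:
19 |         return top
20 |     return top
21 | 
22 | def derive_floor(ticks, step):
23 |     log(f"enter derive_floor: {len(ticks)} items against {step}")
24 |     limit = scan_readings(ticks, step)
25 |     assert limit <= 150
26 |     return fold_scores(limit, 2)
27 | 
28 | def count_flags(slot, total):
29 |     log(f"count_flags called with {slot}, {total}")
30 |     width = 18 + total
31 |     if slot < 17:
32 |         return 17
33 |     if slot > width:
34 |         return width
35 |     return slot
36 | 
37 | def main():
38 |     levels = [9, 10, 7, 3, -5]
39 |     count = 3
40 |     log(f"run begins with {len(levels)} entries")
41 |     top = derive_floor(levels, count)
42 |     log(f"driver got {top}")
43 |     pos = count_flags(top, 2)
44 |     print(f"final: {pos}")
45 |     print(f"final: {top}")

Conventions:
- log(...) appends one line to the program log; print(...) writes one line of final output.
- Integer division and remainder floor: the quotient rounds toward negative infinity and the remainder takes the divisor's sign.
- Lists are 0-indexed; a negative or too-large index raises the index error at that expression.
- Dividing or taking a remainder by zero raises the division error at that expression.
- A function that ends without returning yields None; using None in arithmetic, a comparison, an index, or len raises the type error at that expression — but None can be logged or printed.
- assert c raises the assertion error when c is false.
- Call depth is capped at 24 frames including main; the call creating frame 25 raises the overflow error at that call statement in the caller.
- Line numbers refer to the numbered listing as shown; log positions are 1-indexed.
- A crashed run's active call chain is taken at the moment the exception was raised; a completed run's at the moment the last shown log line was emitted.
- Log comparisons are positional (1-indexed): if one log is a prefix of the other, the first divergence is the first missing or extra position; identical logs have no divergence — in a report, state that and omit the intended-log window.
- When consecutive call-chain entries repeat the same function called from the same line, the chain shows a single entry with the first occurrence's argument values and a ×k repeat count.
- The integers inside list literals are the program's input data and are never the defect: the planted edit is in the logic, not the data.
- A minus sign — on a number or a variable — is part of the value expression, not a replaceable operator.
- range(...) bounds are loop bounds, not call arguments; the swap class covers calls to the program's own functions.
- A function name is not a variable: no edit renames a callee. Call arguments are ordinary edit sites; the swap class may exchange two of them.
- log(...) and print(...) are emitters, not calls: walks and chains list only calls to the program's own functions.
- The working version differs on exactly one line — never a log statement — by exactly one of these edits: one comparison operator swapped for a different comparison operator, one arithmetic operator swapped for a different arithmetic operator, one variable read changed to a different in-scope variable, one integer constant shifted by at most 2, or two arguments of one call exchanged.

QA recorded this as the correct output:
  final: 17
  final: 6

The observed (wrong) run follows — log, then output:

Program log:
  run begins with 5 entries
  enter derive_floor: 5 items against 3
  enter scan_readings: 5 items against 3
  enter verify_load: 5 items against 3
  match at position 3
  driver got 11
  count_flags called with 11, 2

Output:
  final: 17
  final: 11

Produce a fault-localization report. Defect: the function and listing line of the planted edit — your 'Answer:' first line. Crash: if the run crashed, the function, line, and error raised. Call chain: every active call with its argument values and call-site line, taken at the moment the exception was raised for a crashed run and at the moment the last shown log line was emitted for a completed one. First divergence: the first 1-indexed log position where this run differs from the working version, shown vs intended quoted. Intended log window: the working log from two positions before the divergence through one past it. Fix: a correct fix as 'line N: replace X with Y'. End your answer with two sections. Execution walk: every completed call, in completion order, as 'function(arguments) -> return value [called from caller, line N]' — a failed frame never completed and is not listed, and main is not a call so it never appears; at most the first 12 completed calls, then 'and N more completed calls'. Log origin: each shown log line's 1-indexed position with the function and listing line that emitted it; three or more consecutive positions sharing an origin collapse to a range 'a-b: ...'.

Answer: the defect is in fold_scores at line 20.
Core observation: At log position 6 the runs split — shown 'driver got 11', but the working version logs 'driver got 6'.
Call chain: main -> count_flags(11, 2) (called at line 43).
First divergence: position 6 — shown 'driver got 11', intended 'driver got 6'.
Intended log window:
  4: enter verify_load: 5 items against 3
  5: match at position 3
  6: driver got 6
  7: count_flags called with 6, 2
Execution walk:
  verify_load([9, 10, 7, 3, -5], 3) -> 3  [called from scan_readings, line 9]
  scan_readings([9, 10, 7, 3, -5], 3) -> 6  [called from derive_floor, line 24]
  fold_scores(6, 2) -> 11  [called from derive_floor, line 26]
  derive_floor([9, 10, 7, 3, -5], 3) -> 11  [called from main, line 41]
  count_flags(11, 2) -> 17  [called from main, line 43]
Log line origins:
  1: from main, line 40
  2: from derive_floor, line 23
  3: from scan_readings, line 8
  4: from verify_load, line 2
  5: from scan_readings, line 10
  6: from main, line 42
  7: from count_flags, line 29
A correct fix: line 20: replace `top` with `quota`.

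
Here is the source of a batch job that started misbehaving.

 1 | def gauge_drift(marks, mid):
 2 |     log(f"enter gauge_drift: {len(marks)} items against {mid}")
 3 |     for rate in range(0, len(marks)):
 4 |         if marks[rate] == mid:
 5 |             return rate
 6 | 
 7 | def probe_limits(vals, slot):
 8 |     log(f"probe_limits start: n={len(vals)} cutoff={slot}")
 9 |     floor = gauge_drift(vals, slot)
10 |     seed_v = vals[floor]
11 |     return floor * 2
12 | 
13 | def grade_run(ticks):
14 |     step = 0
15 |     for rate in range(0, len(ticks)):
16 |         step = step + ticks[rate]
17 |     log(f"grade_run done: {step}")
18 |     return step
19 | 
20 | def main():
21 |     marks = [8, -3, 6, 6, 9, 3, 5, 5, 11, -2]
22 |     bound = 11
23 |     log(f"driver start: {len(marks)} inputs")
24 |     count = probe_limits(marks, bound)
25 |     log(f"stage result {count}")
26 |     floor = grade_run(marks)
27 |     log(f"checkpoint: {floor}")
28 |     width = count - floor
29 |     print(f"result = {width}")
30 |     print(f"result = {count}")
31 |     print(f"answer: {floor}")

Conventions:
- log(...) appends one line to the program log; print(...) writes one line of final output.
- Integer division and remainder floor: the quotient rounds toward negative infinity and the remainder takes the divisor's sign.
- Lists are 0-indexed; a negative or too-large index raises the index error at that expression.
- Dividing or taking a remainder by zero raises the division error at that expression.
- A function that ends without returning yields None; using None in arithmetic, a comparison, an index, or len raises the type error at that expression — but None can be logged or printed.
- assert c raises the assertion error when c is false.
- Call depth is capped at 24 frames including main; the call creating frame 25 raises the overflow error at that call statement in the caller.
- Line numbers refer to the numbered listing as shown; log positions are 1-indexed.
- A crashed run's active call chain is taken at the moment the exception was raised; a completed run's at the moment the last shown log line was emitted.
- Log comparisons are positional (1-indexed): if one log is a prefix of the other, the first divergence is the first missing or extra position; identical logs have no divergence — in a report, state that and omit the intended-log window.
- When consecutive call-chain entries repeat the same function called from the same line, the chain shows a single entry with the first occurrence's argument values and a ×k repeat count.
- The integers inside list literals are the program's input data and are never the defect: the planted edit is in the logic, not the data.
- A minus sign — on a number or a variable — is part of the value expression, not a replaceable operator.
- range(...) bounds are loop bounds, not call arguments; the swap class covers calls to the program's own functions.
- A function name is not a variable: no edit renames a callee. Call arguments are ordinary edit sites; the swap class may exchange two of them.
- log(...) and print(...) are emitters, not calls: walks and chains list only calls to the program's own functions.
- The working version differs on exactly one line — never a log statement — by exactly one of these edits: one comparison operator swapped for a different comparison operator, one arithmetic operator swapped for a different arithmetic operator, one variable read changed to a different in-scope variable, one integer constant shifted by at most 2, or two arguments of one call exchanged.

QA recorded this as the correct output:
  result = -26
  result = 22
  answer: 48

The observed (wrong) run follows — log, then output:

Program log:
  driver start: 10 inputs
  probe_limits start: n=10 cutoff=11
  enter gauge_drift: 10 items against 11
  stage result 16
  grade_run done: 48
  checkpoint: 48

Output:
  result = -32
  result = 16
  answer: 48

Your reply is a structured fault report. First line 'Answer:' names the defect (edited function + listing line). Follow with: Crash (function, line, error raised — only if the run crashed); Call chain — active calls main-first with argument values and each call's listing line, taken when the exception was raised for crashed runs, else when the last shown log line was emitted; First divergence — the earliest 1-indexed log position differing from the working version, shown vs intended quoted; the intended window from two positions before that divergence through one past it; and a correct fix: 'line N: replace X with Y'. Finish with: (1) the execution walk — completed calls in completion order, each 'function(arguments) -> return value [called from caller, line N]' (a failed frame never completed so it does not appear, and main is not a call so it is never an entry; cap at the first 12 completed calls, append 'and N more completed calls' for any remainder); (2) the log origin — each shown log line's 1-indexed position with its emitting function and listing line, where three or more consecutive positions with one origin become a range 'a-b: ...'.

Answer: the defect is in probe_limits at line 11.
Key fact: Everything matches until log position 4, which reads 'stage result 16' in place of 'stage result 22'.
Call chain: main.
First divergence: at position 4 the run shows 'stage result 16' where the working version logs 'stage result 22'.
Intended log window:
  2: probe_limits start: n=10 cutoff=11
  3: enter gauge_drift: 10 items against 11
  4: stage result 22
  5: grade_run done: 48
Execution walk:
  gauge_drift([8, -3, 6, 6, 9, 3, 5, 5, 11, -2], 11) -> 8  [called from probe_limits, line 9]
  probe_limits([8, -3, 6, 6, 9, 3, 5, 5, 11, -2], 11) -> 16  [called from main, line 24]
  grade_run([8, -3, 6, 6, 9, 3, 5, 5, 11, -2]) -> 48  [called from main, line 26]
Log origin:
  1 — main, line 23
  2 — probe_limits, line 8
  3 — gauge_drift, line 2
  4 — main, line 25
  5 — grade_run, line 17
  6 — main, line 27
A correct fix: line 11: replace `floor` with `seed_v`.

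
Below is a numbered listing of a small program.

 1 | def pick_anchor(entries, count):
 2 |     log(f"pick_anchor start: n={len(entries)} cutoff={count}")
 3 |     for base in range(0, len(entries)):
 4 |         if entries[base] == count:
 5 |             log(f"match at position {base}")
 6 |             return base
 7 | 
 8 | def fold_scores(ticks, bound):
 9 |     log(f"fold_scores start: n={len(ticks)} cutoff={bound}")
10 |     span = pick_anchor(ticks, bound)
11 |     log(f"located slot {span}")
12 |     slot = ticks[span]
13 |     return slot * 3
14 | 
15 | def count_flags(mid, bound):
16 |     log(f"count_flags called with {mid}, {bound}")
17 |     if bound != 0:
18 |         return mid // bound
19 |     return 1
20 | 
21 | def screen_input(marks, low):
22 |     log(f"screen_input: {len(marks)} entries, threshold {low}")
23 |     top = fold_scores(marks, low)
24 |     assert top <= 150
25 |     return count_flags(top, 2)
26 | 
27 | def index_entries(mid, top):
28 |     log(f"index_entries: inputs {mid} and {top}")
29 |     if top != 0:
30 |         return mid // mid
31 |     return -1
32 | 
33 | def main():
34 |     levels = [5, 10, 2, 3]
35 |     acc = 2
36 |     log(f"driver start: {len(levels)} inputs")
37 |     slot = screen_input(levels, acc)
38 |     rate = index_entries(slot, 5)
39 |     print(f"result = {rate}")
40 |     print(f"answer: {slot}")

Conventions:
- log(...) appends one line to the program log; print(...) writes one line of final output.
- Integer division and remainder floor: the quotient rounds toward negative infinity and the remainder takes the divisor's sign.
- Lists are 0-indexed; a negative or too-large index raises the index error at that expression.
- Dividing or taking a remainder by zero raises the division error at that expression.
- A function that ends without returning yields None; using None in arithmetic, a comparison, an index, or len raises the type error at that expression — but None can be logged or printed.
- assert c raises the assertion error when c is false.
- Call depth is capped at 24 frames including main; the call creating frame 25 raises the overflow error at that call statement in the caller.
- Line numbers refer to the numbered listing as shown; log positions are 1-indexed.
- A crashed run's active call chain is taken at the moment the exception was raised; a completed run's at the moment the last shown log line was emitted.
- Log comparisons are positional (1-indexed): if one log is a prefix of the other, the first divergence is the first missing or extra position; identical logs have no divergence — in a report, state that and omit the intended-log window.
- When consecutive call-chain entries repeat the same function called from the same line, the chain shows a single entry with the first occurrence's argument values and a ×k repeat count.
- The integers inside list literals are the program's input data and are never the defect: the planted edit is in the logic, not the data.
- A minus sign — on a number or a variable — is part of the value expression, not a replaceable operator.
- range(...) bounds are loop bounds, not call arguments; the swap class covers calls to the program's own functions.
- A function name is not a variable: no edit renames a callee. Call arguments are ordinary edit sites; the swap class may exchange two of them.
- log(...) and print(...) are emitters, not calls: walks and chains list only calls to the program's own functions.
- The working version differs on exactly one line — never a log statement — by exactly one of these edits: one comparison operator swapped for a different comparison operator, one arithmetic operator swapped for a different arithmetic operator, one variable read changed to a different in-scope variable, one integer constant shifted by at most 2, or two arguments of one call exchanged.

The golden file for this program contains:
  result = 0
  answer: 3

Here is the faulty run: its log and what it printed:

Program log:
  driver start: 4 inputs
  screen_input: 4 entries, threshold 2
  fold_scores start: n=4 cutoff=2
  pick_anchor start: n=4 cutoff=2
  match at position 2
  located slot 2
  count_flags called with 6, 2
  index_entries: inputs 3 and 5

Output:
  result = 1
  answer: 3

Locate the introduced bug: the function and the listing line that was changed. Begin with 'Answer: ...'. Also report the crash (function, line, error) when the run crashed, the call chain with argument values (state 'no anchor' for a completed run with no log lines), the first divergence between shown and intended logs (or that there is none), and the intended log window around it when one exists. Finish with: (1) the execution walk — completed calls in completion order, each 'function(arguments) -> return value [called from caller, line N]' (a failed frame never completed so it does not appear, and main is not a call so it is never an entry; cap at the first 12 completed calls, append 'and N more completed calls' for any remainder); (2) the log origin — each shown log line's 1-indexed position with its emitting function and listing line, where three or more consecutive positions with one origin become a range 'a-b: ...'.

Answer: the defect is in index_entries at line 30.
The tell: No log line changed; the fault shows up purely in the output.
Call chain: main -> index_entries(3, 5) (called at line 38).
First divergence: none — the logs agree in full.
Execution walk:
  pick_anchor([5, 10, 2, 3], 2) -> 2  [called from fold_scores, line 10]
  fold_scores([5, 10, 2, 3], 2) -> 6  [called from screen_input, line 23]
  count_flags(6, 2) -> 3  [called from screen_input, line 25]
  screen_input([5, 10, 2, 3], 2) -> 3  [called from main, line 37]
  index_entries(3, 5) -> 1  [called from main, line 38]
Log line origins:
  1: logged in main at line 36
  2: logged in screen_input at line 22
  3: logged in fold_scores at line 9
  4: logged in pick_anchor at line 2
  5: logged in pick_anchor at line 5
  6: logged in fold_scores at line 11
  7: logged in count_flags at line 16
  8: logged in index_entries at line 28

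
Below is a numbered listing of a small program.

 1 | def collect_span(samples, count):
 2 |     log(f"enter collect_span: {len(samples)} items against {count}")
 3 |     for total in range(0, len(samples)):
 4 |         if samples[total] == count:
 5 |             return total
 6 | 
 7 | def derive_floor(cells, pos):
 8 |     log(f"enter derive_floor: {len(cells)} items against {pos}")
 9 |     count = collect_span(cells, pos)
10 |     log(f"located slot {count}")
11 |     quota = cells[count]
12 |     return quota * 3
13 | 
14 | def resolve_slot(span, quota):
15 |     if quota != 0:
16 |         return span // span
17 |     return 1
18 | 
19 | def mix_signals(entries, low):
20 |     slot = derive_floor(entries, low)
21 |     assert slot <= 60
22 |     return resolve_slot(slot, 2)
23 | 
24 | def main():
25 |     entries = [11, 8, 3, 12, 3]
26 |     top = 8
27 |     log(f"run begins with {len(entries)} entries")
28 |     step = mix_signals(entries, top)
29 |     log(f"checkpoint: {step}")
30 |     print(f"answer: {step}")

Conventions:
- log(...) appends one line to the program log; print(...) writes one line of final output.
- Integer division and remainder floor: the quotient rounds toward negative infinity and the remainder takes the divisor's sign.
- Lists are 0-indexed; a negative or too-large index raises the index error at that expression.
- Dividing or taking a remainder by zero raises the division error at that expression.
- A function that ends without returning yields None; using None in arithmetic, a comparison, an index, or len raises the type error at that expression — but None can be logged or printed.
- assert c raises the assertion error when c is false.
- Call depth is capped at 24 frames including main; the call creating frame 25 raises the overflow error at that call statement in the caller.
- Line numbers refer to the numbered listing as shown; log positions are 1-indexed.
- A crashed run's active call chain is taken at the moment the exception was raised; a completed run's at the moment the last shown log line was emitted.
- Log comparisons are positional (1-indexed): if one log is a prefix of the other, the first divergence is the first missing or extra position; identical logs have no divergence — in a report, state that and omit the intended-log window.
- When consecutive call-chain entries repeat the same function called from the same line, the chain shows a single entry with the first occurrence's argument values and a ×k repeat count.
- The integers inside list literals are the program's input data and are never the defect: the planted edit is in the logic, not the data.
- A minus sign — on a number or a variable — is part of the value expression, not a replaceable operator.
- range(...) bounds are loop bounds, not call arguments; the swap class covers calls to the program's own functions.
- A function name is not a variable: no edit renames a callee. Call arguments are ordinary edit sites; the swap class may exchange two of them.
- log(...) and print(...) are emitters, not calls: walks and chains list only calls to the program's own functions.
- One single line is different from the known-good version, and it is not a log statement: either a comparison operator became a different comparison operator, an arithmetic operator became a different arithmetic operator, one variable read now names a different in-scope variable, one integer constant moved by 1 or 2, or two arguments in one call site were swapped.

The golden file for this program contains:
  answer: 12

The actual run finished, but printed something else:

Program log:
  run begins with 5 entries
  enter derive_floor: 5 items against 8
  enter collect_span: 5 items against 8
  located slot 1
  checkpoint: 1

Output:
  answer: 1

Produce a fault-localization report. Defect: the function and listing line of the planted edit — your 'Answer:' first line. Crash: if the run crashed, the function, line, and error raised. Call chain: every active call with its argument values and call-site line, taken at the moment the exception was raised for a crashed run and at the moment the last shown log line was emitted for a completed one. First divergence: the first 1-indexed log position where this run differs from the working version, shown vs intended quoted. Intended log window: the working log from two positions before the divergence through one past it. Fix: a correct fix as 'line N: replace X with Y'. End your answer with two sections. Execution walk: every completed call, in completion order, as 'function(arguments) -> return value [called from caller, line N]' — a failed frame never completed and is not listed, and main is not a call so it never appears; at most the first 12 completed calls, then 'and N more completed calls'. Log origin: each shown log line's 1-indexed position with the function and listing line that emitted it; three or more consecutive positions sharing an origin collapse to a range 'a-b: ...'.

Answer: the defect is in resolve_slot at line 16.
The tell: The log first diverges at position 5: the faulty run prints 'checkpoint: 1' where the working version prints 'checkpoint: 12'.
Call chain: main.
First divergence: position 5 — the shown line 'checkpoint: 1' should read 'checkpoint: 12'.
Intended log window:
  3: enter collect_span: 5 items against 8
  4: located slot 1
  5: checkpoint: 12
Execution walk:
  collect_span([11, 8, 3, 12, 3], 8) -> 1  [called from derive_floor, line 9]
  derive_floor([11, 8, 3, 12, 3], 8) -> 24  [called from mix_signals, line 20]
  resolve_slot(24, 2) -> 1  [called from mix_signals, line 22]
  mix_signals([11, 8, 3, 12, 3], 8) -> 1  [called from main, line 28]
Origin of each log line:
  1: emitted by main (line 27)
  2: emitted by derive_floor (line 8)
  3: emitted by collect_span (line 2)
  4: emitted by derive_floor (line 10)
  5: emitted by main (line 29)
A correct fix: line 16: replace `span // span` with `span // quota`.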